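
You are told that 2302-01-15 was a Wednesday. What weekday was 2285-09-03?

Count forward from the earlier date (September 3, 2285) to the later (January 15, 2302):
From September 3, 2285 to September 3, 2301: 16 years, of which 3 contain a Feb 29 — 13×365 + 3×366 = 5843 days.
(2300 is not a leap year (divisible by 100 but not 400).)
September 2301: 30 − 3 = 27 days remain.
Then October (31), November (30), December (31): 31 + 30 + 31 = 92 days.
January 1–15, 2302: 15 days.
Residual: 134 days.
Total: 5977 days.
5977 mod 7 = 6, so 6 days before Wednesday is Thursday.

Thursday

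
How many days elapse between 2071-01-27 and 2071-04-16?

79

January 2071: 31 − 27 = 4 days remain.
Then February 2071 (28), March (31): 28 + 31 = 59 days.
April 1–16, 2071: 16 days.
Total: 4 + 59 + 16 = 79 days.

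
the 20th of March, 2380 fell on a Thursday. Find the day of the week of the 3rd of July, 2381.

Friday

March 20, 2380 → March 20, 2381: 365 days.
March 2381: 31 − 20 = 11 days remain.
Then April (30), May (31), June (30): 30 + 31 + 30 = 91 days.
July 1–3, 2381: 3 days.
Residual: 105 days.
Total: 470 days.
470 mod 7 = 1, so 1 day after Thursday is Friday.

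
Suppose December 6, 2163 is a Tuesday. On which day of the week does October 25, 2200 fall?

Saturday

From December 6, 2163 to December 6, 2199: 36 years, of which 9 contain a Feb 29 — 27×365 + 9×366 = 13149 days.
December 2199: 31 − 6 = 25 days remain.
Then 9 full months totalling 273 days.
October 1–25, 2200: 25 days.
Residual: 323 days.
Total: 13472 days.
13472 mod 7 = 4, so 4 days after Tuesday is Saturday.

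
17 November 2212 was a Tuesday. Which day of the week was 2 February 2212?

Count forward from the earlier date (February 2, 2212) to the later (November 17, 2212):
February 2212: 29 − 2 = 27 days remain (2212 is a leap year, so February has 29 days).
Then March (31), April (30), May (31), June (30), July (31), August (31), September (30), October (31): 31 + 30 + 31 + 30 + 31 + 31 + 30 + 31 = 245 days.
November 1–17, 2212: 17 days.
Total: 27 + 245 + 17 = 289 days.
289 mod 7 = 2, so 2 days before Tuesday is Sunday.

Sunday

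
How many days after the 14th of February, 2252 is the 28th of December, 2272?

7623

Day-of-year of February 14, 2252: 45.
Day-of-year of December 28, 2272: 363.
2252 has 366 days, so 366 − 45 = 321 days remain in 2252.
Full years 2253–2271: 15 common + 4 leap = 15×365 + 4×366 = 6939 days.
Total: 321 + 6939 + 363 = 7623 days.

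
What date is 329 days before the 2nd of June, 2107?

the 8th of July, 2106

Count 329 days before June 2, 2107:
July 2106: 31 − 8 = 23 days remain.
Then 10 full months totalling 304 days.
June 1–2, 2107: 2 days.
Residual: 329 days.
Total: 329 days.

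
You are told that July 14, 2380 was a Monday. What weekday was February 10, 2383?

Day-of-year of July 14, 2380: 196.
Day-of-year of February 10, 2383: 41.
2380 has 366 days, so 366 − 196 = 170 days remain in 2380.
Full years: 2381: 365; 2382: 365. Sum = 730.
Total: 170 + 730 + 41 = 941 days.
941 mod 7 = 3, so 3 days after Monday is Thursday.

Thursday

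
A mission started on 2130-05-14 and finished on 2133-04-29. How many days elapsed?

May 14, 2130 → May 14, 2131: 365 days.
May 14, 2131 → May 14, 2132: 366 days (2132 is a leap year).
May 2132: 31 − 14 = 17 days remain.
Then 10 full months totalling 304 days.
April 1–29, 2133: 29 days.
Residual: 350 days.
Total: 1081 days.

1081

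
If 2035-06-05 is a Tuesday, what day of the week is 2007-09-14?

Count forward from the earlier date (September 14, 2007) to the later (June 5, 2035):
From September 14, 2007 to September 14, 2034: 27 years, of which 7 contain a Feb 29 — 20×365 + 7×366 = 9862 days.
September 2034: 30 − 14 = 16 days remain.
Then October (31), November (30), December (31), January (31), February 2035 (28), March (31), April (30), May (31): 31 + 30 + 31 + 31 + 28 + 31 + 30 + 31 = 243 days.
June 1–5, 2035: 5 days.
Residual: 264 days.
Total: 10126 days.
10126 mod 7 = 4, so 4 days before Tuesday is Friday.

Friday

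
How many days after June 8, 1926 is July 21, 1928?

June 8, 1926 → June 8, 1927: 365 days.
June 8, 1927 → June 8, 1928: 366 days (1928 is a leap year).
June 1928: 30 − 8 = 22 days remain.
July 1–21, 1928: 21 days.
Residual: 43 days.
Total: 774 days.

774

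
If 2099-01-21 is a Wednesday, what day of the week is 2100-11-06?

January 21, 2099 → January 21, 2100: 365 days.
January 2100: 31 − 21 = 10 days remain.
Then 9 full months totalling 273 days.
November 1–6, 2100: 6 days.
Residual: 289 days.
Total: 654 days.
654 mod 7 = 3, so 3 days after Wednesday is Saturday.

Saturday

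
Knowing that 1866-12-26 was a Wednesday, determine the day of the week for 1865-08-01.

Count forward from the earlier date (August 1, 1865) to the later (December 26, 1866):
Day-of-year of August 1, 1865: 213.
Day-of-year of December 26, 1866: 360.
1865 has 365 days, so 365 − 213 = 152 days remain in 1865.
Total: 152 + 360 = 512 days.
512 mod 7 = 1, so 1 day before Wednesday is Tuesday.

Tuesday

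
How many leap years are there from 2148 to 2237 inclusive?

Years divisible by 4: 2148, 2152, …, 2236 — 23 in all.
Of these, 2200 is divisible by 100 but not 400, so not leap.
Leap years: 23 − 1 = 22.

22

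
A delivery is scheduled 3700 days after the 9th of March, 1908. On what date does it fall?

the 26th of April, 1918

Count 3700 days after March 9, 1908:
From March 9, 1908 to March 9, 1918: 10 years, of which 2 contain a Feb 29 — 8×365 + 2×366 = 3652 days.
March 1918: 31 − 9 = 22 days remain.
April 1–26, 1918: 26 days.
Residual: 48 days.
Total: 3700 days.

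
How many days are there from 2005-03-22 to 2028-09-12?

8575

From March 22, 2005 to March 22, 2028: 23 years, of which 6 contain a Feb 29 — 17×365 + 6×366 = 8401 days.
March 2028: 31 − 22 = 9 days remain.
Then April (30), May (31), June (30), July (31), August (31): 30 + 31 + 30 + 31 + 31 = 153 days.
September 1–12, 2028: 12 days.
Residual: 174 days.
Total: 8575 days.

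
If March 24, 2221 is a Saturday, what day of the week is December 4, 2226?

Day-of-year of March 24, 2221: 83.
Day-of-year of December 4, 2226: 338.
2221 has 365 days, so 365 − 83 = 282 days remain in 2221.
Full years: 2222: 365; 2223: 365; 2224: 366; 2225: 365. Sum = 1461.
Total: 282 + 1461 + 338 = 2081 days.
2081 mod 7 = 2, so 2 days after Saturday is Monday.

Monday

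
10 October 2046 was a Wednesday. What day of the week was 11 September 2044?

Sunday

Count forward from the earlier date (September 11, 2044) to the later (October 10, 2046):
September 2044: 30 − 11 = 19 days remain.
Then 24 full months totalling 730 days.
October 1–10, 2046: 10 days.
Total: 19 + 730 + 10 = 759 days.
759 mod 7 = 3, so 3 days before Wednesday is Sunday.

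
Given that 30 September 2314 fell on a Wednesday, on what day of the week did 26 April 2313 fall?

Count forward from the earlier date (April 26, 2313) to the later (September 30, 2314):
April 2313: 30 − 26 = 4 days remain.
Then 16 full months totalling 488 days.
September 1–30, 2314: 30 days.
Total: 4 + 488 + 30 = 522 days.
522 mod 7 = 4, so 4 days before Wednesday is Saturday.

Saturday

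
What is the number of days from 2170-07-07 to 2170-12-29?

July 2170: 31 − 7 = 24 days remain.
Then August (31), September (30), October (31), November (30): 31 + 30 + 31 + 30 = 122 days.
December 1–29, 2170: 29 days.
Total: 24 + 122 + 29 = 175 days.

175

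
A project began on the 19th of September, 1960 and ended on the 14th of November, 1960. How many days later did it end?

September 1960: 30 − 19 = 11 days remain.
Then October (31): 31 days.
November 1–14, 1960: 14 days.
Total: 11 + 31 + 14 = 56 days.

56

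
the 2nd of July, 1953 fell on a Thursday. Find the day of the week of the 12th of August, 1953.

July 1953: 31 − 2 = 29 days remain.
August 1–12, 1953: 12 days.
Total: 29 + 12 = 41 days.
41 mod 7 = 6, so 6 days after Thursday is Wednesday.

Wednesday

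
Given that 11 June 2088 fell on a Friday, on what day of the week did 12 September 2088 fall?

June 2088: 30 − 11 = 19 days remain.
Then July (31), August (31): 31 + 31 = 62 days.
September 1–12, 2088: 12 days.
Total: 19 + 62 + 12 = 93 days.
93 mod 7 = 2, so 2 days after Friday is Sunday.

Sunday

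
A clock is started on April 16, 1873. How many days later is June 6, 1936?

From April 16, 1873 to April 16, 1936: 63 years, of which 15 contain a Feb 29 — 48×365 + 15×366 = 23010 days.
(1900 is not a leap year (divisible by 100 but not 400).)
April 1936: 30 − 16 = 14 days remain.
Then May (31): 31 days.
June 1–6, 1936: 6 days.
Residual: 51 days.
Total: 23061 days.

23061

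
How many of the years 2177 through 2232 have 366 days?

Years divisible by 4: 2180, 2184, …, 2232 — 14 in all.
Of these, 2200 is divisible by 100 but not 400, so not leap.
Leap years: 14 − 1 = 13.

13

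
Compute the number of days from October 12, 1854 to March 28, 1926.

From October 12, 1854 to October 12, 1925: 71 years, of which 17 contain a Feb 29 — 54×365 + 17×366 = 25932 days.
(1900 is not a leap year (divisible by 100 but not 400).)
October 1925: 31 − 12 = 19 days remain.
Then November (30), December (31), January (31), February 1926 (28): 30 + 31 + 31 + 28 = 120 days.
March 1–28, 1926: 28 days.
Residual: 167 days.
Total: 26099 days.

26099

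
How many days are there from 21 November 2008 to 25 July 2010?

611

November 2008: 30 − 21 = 9 days remain.
Then 19 full months totalling 577 days.
July 1–25, 2010: 25 days.
Total: 9 + 577 + 25 = 611 days.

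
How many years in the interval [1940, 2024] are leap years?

Years divisible by 4: 1940, 1944, …, 2024 — 22 in all.
2000 is divisible by 400, so still leap.
No century exceptions apply. Count: 22.

22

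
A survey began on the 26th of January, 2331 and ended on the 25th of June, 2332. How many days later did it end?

January 2331: 31 − 26 = 5 days remain.
Then 16 full months totalling 486 days.
June 1–25, 2332: 25 days.
Total: 5 + 486 + 25 = 516 days.

516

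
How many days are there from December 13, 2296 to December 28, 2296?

Within December 2296: 28 − 13 = 15 days.

15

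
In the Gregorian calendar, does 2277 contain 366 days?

2277 is not a leap year.

No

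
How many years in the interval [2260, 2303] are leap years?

10

Years divisible by 4 in [2260, 2303]: 2260, 2264, 2268, 2272, 2276, 2280, 2284, 2288, 2292, 2296, 2300.
Of these, 2300 is divisible by 100 but not 400, so not leap.
Leap years: 11 − 1 = 10.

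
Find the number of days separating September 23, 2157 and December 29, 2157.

97

September 2157: 30 − 23 = 7 days remain.
Then October (31), November (30): 31 + 30 = 61 days.
December 1–29, 2157: 29 days.
Total: 7 + 61 + 29 = 97 days.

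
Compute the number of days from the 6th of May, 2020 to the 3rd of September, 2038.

From May 6, 2020 to May 6, 2038: 18 years, of which 4 contain a Feb 29 — 14×365 + 4×366 = 6574 days.
May 2038: 31 − 6 = 25 days remain.
Then June (30), July (31), August (31): 30 + 31 + 31 = 92 days.
September 1–3, 2038: 3 days.
Residual: 120 days.
Total: 6694 days.

6694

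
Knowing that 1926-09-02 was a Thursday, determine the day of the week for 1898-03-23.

Count forward from the earlier date (March 23, 1898) to the later (September 2, 1926):
From March 23, 1898 to March 23, 1926: 28 years, of which 6 contain a Feb 29 — 22×365 + 6×366 = 10226 days.
(1900 is not a leap year (divisible by 100 but not 400).)
March 1926: 31 − 23 = 8 days remain.
Then April (30), May (31), June (30), July (31), August (31): 30 + 31 + 30 + 31 + 31 = 153 days.
September 1–2, 1926: 2 days.
Residual: 163 days.
Total: 10389 days.
10389 mod 7 = 1, so 1 day before Thursday is Wednesday.

Wednesday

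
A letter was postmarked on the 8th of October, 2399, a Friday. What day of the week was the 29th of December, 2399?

October 2399: 31 − 8 = 23 days remain.
Then November (30): 30 days.
December 1–29, 2399: 29 days.
Total: 23 + 30 + 29 = 82 days.
82 mod 7 = 5, so 5 days after Friday is Wednesday.

Wednesday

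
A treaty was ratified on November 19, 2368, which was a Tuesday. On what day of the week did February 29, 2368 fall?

Thursday

Count forward from the earlier date (February 29, 2368) to the later (November 19, 2368):
February 2368: 29 − 29 = 0 days remain (2368 is a leap year, so February has 29 days).
Then March (31), April (30), May (31), June (30), July (31), August (31), September (30), October (31): 31 + 30 + 31 + 30 + 31 + 31 + 30 + 31 = 245 days.
November 1–19, 2368: 19 days.
Total: 0 + 245 + 19 = 264 days.
264 mod 7 = 5, so 5 days before Tuesday is Thursday.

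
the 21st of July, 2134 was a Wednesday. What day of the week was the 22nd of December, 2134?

Wednesday

July 2134: 31 − 21 = 10 days remain.
Then August (31), September (30), October (31), November (30): 31 + 30 + 31 + 30 = 122 days.
December 1–22, 2134: 22 days.
Total: 10 + 122 + 22 = 154 days.
154 is a multiple of 7, so the 22nd of December, 2134 falls on the same weekday: Wednesday.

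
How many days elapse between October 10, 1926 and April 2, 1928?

October 10, 1926 → October 10, 1927: 365 days.
October 1927: 31 − 10 = 21 days remain.
Then November (30), December (31), January (31), February 1928 (29), March (31): 30 + 31 + 31 + 29 + 31 = 152 days.
April 1–2, 1928: 2 days.
Residual: 175 days.
Total: 540 days.

540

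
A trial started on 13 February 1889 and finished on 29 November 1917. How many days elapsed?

10515

From February 13, 1889 to February 13, 1917: 28 years, of which 6 contain a Feb 29 — 22×365 + 6×366 = 10226 days.
(1900 is not a leap year (divisible by 100 but not 400).)
February 1917: 28 − 13 = 15 days remain (1917 is not a leap year, so February has 28 days).
Then March (31), April (30), May (31), June (30), July (31), August (31), September (30), October (31): 31 + 30 + 31 + 30 + 31 + 31 + 30 + 31 = 245 days.
November 1–29, 1917: 29 days.
Residual: 289 days.
Total: 10515 days.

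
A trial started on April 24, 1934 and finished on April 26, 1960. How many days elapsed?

9499

From April 24, 1934 to April 24, 1960: 26 years, of which 7 contain a Feb 29 — 19×365 + 7×366 = 9497 days.
Within April 1960: 26 − 24 = 2 days.
Total: 9499 days.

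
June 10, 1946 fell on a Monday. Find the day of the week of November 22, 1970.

From June 10, 1946 to June 10, 1970: 24 years, of which 6 contain a Feb 29 — 18×365 + 6×366 = 8766 days.
June 1970: 30 − 10 = 20 days remain.
Then July (31), August (31), September (30), October (31): 31 + 31 + 30 + 31 = 123 days.
November 1–22, 1970: 22 days.
Residual: 165 days.
Total: 8931 days.
8931 mod 7 = 6, so 6 days after Monday is Sunday.

Sunday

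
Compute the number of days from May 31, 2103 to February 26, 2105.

637

May 2103: 31 − 31 = 0 days remain.
Then 20 full months totalling 611 days.
February 1–26, 2105: 26 days (2105 is not a leap year).
Total: 0 + 611 + 26 = 637 days.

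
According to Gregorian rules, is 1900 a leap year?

No

1900 is not a leap year (divisible by 100 but not 400).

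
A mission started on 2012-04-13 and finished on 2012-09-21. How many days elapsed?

April 2012: 30 − 13 = 17 days remain.
Then May (31), June (30), July (31), August (31): 31 + 30 + 31 + 31 = 123 days.
September 1–21, 2012: 21 days.
Total: 17 + 123 + 21 = 161 days.

161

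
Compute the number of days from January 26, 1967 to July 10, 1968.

January 26, 1967 → January 26, 1968: 365 days.
January 1968: 31 − 26 = 5 days remain.
Then February 1968 (29), March (31), April (30), May (31), June (30): 29 + 31 + 30 + 31 + 30 = 151 days.
July 1–10, 1968: 10 days.
Residual: 166 days.
Total: 531 days.

531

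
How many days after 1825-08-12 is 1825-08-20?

Within August 1825: 20 − 12 = 8 days.

8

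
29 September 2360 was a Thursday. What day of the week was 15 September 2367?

Friday

September 29, 2360 → September 29, 2361: 365 days.
September 29, 2361 → September 29, 2362: 365 days.
September 29, 2362 → September 29, 2363: 365 days.
September 29, 2363 → September 29, 2364: 366 days (2364 is a leap year).
September 29, 2364 → September 29, 2365: 365 days.
September 29, 2365 → September 29, 2366: 365 days.
September 2366: 30 − 29 = 1 day remains.
Then 11 full months totalling 335 days.
September 1–15, 2367: 15 days.
Residual: 351 days.
Total: 2542 days.
2542 mod 7 = 1, so 1 day after Thursday is Friday.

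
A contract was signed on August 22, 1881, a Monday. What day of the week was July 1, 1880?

Thursday

Count forward from the earlier date (July 1, 1880) to the later (August 22, 1881):
July 1880: 31 − 1 = 30 days remain.
Then 12 full months totalling 365 days.
August 1–22, 1881: 22 days.
Total: 30 + 365 + 22 = 417 days.
417 mod 7 = 4, so 4 days before Monday is Thursday.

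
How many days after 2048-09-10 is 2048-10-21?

September 2048: 30 − 10 = 20 days remain.
October 1–21, 2048: 21 days.
Total: 20 + 21 = 41 days.

41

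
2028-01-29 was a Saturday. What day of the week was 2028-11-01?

January 2028: 31 − 29 = 2 days remain.
Then 9 full months totalling 274 days.
November 1, 2028: 1 day.
Total: 2 + 274 + 1 = 277 days.
277 mod 7 = 4, so 4 days after Saturday is Wednesday.

Wednesday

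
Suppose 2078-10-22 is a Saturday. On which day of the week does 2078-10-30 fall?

Within October 2078: 30 − 22 = 8 days.
8 mod 7 = 1, so 1 day after Saturday is Sunday.

Sunday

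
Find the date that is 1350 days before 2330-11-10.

2327-03-01

Count 1350 days before November 10, 2330:
March 1, 2327 → March 1, 2328: 366 days (2328 is a leap year).
March 1, 2328 → March 1, 2329: 365 days.
March 1, 2329 → March 1, 2330: 365 days.
March 2330: 31 − 1 = 30 days remain.
Then April (30), May (31), June (30), July (31), August (31), September (30), October (31): 30 + 31 + 30 + 31 + 31 + 30 + 31 = 214 days.
November 1–10, 2330: 10 days.
Residual: 254 days.
Total: 1350 days.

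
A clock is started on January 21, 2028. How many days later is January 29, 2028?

8

Within January 2028: 29 − 21 = 8 days.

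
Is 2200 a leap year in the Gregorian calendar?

2200 is not a leap year (divisible by 100 but not 400).

No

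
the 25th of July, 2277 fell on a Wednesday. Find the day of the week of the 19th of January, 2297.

From July 25, 2277 to July 25, 2296: 19 years, of which 5 contain a Feb 29 — 14×365 + 5×366 = 6940 days.
July 2296: 31 − 25 = 6 days remain.
Then August (31), September (30), October (31), November (30), December (31): 31 + 30 + 31 + 30 + 31 = 153 days.
January 1–19, 2297: 19 days.
Residual: 178 days.
Total: 7118 days.
7118 mod 7 = 6, so 6 days after Wednesday is Tuesday.

Tuesday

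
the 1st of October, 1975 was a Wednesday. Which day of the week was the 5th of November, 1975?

Wednesday

October 1975: 31 − 1 = 30 days remain.
November 1–5, 1975: 5 days.
Total: 30 + 5 = 35 days.
35 is a multiple of 7, so the 5th of November, 1975 falls on the same weekday: Wednesday.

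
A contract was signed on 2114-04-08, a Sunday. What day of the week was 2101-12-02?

Friday

Count forward from the earlier date (December 2, 2101) to the later (April 8, 2114):
From December 2, 2101 to December 2, 2113: 12 years, of which 3 contain a Feb 29 — 9×365 + 3×366 = 4383 days.
December 2113: 31 − 2 = 29 days remain.
Then January (31), February 2114 (28), March (31): 31 + 28 + 31 = 90 days.
April 1–8, 2114: 8 days.
Residual: 127 days.
Total: 4510 days.
4510 mod 7 = 2, so 2 days before Sunday is Friday.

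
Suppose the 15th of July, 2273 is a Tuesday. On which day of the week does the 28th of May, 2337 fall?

Day-of-year of July 15, 2273: 196.
Day-of-year of May 28, 2337: 148.
2273 has 365 days, so 365 − 196 = 169 days remain in 2273.
Full years 2274–2336: 48 common + 15 leap = 48×365 + 15×366 = 23010 days.
Total: 169 + 23010 + 148 = 23327 days.
23327 mod 7 = 3, so 3 days after Tuesday is Friday.

Friday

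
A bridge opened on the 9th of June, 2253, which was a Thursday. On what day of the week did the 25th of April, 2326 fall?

Day-of-year of June 9, 2253: 160.
Day-of-year of April 25, 2326: 115.
2253 has 365 days, so 365 − 160 = 205 days remain in 2253.
Full years 2254–2325: 55 common + 17 leap = 55×365 + 17×366 = 26297 days.
Total: 205 + 26297 + 115 = 26617 days.
26617 mod 7 = 3, so 3 days after Thursday is Sunday.

Sunday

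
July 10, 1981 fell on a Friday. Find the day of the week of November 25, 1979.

Count forward from the earlier date (November 25, 1979) to the later (July 10, 1981):
November 1979: 30 − 25 = 5 days remain.
Then 19 full months totalling 578 days.
July 1–10, 1981: 10 days.
Total: 5 + 578 + 10 = 593 days.
593 mod 7 = 5, so 5 days before Friday is Sunday.

Sunday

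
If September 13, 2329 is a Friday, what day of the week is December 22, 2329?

September 2329: 30 − 13 = 17 days remain.
Then October (31), November (30): 31 + 30 = 61 days.
December 1–22, 2329: 22 days.
Total: 17 + 61 + 22 = 100 days.
100 mod 7 = 2, so 2 days after Friday is Sunday.

Sunday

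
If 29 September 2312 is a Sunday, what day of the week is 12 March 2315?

Friday

Day-of-year of September 29, 2312: 273.
Day-of-year of March 12, 2315: 71.
2312 has 366 days, so 366 − 273 = 93 days remain in 2312.
Full years: 2313: 365; 2314: 365. Sum = 730.
Total: 93 + 730 + 71 = 894 days.
894 mod 7 = 5, so 5 days after Sunday is Friday.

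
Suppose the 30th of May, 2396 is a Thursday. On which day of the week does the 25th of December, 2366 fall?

Count forward from the earlier date (December 25, 2366) to the later (May 30, 2396):
From December 25, 2366 to December 25, 2395: 29 years, of which 7 contain a Feb 29 — 22×365 + 7×366 = 10592 days.
December 2395: 31 − 25 = 6 days remain.
Then January (31), February 2396 (29), March (31), April (30): 31 + 29 + 31 + 30 = 121 days.
May 1–30, 2396: 30 days.
Residual: 157 days.
Total: 10749 days.
10749 mod 7 = 4, so 4 days before Thursday is Sunday.

Sunday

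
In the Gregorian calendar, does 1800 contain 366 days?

1800 is not a leap year (divisible by 100 but not 400).

No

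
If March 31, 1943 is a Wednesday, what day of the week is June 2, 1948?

Day-of-year of March 31, 1943: 90.
Day-of-year of June 2, 1948: 154.
1943 has 365 days, so 365 − 90 = 275 days remain in 1943.
Full years: 1944: 366; 1945: 365; 1946: 365; 1947: 365. Sum = 1461.
Total: 275 + 1461 + 154 = 1890 days.
1890 is a multiple of 7, so June 2, 1948 falls on the same weekday: Wednesday.

Wednesday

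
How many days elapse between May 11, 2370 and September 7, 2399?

10711

From May 11, 2370 to May 11, 2399: 29 years, of which 7 contain a Feb 29 — 22×365 + 7×366 = 10592 days.
May 2399: 31 − 11 = 20 days remain.
Then June (30), July (31), August (31): 30 + 31 + 31 = 92 days.
September 1–7, 2399: 7 days.
Residual: 119 days.
Total: 10711 days.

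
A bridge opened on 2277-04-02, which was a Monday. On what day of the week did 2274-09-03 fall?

Count forward from the earlier date (September 3, 2274) to the later (April 2, 2277):
Day-of-year of September 3, 2274: 246.
Day-of-year of April 2, 2277: 92.
2274 has 365 days, so 365 − 246 = 119 days remain in 2274.
Full years: 2275: 365; 2276: 366. Sum = 731.
Total: 119 + 731 + 92 = 942 days.
942 mod 7 = 4, so 4 days before Monday is Thursday.

Thursday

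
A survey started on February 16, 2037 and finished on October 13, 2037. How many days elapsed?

239

February 2037: 28 − 16 = 12 days remain (2037 is not a leap year, so February has 28 days).
Then March (31), April (30), May (31), June (30), July (31), August (31), September (30): 31 + 30 + 31 + 30 + 31 + 31 + 30 = 214 days.
October 1–13, 2037: 13 days.
Total: 12 + 214 + 13 = 239 days.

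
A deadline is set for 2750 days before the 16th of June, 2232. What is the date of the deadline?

the 5th of December, 2224

Count 2750 days before June 16, 2232:
Day-of-year of December 5, 2224: 340.
Day-of-year of June 16, 2232: 168.
2224 has 366 days, so 366 − 340 = 26 days remain in 2224.
Full years 2225–2231: 6 common + 1 leap = 6×365 + 1×366 = 2556 days.
Total: 26 + 2556 + 168 = 2750 days.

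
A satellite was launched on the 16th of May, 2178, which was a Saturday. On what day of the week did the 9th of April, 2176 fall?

Count forward from the earlier date (April 9, 2176) to the later (May 16, 2178):
April 9, 2176 → April 9, 2177: 365 days.
April 9, 2177 → April 9, 2178: 365 days.
April 2178: 30 − 9 = 21 days remain.
May 1–16, 2178: 16 days.
Residual: 37 days.
Total: 767 days.
767 mod 7 = 4, so 4 days before Saturday is Tuesday.

Tuesday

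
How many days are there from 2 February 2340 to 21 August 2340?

February 2340: 29 − 2 = 27 days remain (2340 is a leap year, so February has 29 days).
Then March (31), April (30), May (31), June (30), July (31): 31 + 30 + 31 + 30 + 31 = 153 days.
August 1–21, 2340: 21 days.
Total: 27 + 153 + 21 = 201 days.

201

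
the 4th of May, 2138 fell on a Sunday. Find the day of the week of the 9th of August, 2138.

Saturday

May 2138: 31 − 4 = 27 days remain.
Then June (30), July (31): 30 + 31 = 61 days.
August 1–9, 2138: 9 days.
Total: 27 + 61 + 9 = 97 days.
97 mod 7 = 6, so 6 days after Sunday is Saturday.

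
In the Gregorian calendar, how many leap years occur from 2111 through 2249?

Years divisible by 4: 2112, 2116, …, 2248 — 35 in all.
Of these, 2200 is divisible by 100 but not 400, so not leap.
Leap years: 35 − 1 = 34.

34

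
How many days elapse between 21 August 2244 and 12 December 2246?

843

August 2244: 31 − 21 = 10 days remain.
Then 27 full months totalling 821 days.
December 1–12, 2246: 12 days.
Total: 10 + 821 + 12 = 843 days.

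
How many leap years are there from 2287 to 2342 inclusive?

13

Years divisible by 4: 2288, 2292, …, 2340 — 14 in all.
Of these, 2300 is divisible by 100 but not 400, so not leap.
Leap years: 14 − 1 = 13.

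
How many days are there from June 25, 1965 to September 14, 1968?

Day-of-year of June 25, 1965: 176.
Day-of-year of September 14, 1968: 258.
1965 has 365 days, so 365 − 176 = 189 days remain in 1965.
Full years: 1966: 365; 1967: 365. Sum = 730.
Total: 189 + 730 + 258 = 1177 days.

1177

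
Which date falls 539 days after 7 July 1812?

28 December 1813

Count 539 days after July 7, 1812:
July 7, 1812 → July 7, 1813: 365 days.
July 1813: 31 − 7 = 24 days remain.
Then August (31), September (30), October (31), November (30): 31 + 30 + 31 + 30 = 122 days.
December 1–28, 1813: 28 days.
Residual: 174 days.
Total: 539 days.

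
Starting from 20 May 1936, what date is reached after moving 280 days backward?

14 August 1935

Count 280 days before May 20, 1936:
Day-of-year of August 14, 1935: 226.
Day-of-year of May 20, 1936: 141.
1935 has 365 days, so 365 − 226 = 139 days remain in 1935.
Total: 139 + 141 = 280 days.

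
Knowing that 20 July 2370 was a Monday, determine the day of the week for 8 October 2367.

Count forward from the earlier date (October 8, 2367) to the later (July 20, 2370):
Day-of-year of October 8, 2367: 281.
Day-of-year of July 20, 2370: 201.
2367 has 365 days, so 365 − 281 = 84 days remain in 2367.
Full years: 2368: 366; 2369: 365. Sum = 731.
Total: 84 + 731 + 201 = 1016 days.
1016 mod 7 = 1, so 1 day before Monday is Sunday.

Sunday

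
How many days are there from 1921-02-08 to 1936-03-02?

From February 8, 1921 to February 8, 1936: 15 years, of which 3 contain a Feb 29 — 12×365 + 3×366 = 5478 days.
February 1936: 29 − 8 = 21 days remain (1936 is a leap year, so February has 29 days).
March 1–2, 1936: 2 days.
Residual: 23 days.
Total: 5501 days.

5501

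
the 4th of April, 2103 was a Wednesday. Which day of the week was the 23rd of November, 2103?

Friday

April 2103: 30 − 4 = 26 days remain.
Then May (31), June (30), July (31), August (31), September (30), October (31): 31 + 30 + 31 + 31 + 30 + 31 = 184 days.
November 1–23, 2103: 23 days.
Total: 26 + 184 + 23 = 233 days.
233 mod 7 = 2, so 2 days after Wednesday is Friday.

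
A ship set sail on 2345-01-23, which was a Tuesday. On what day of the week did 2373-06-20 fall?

Day-of-year of January 23, 2345: 23.
Day-of-year of June 20, 2373: 171.
2345 has 365 days, so 365 − 23 = 342 days remain in 2345.
Full years 2346–2372: 20 common + 7 leap = 20×365 + 7×366 = 9862 days.
Total: 342 + 9862 + 171 = 10375 days.
10375 mod 7 = 1, so 1 day after Tuesday is Wednesday.

Wednesday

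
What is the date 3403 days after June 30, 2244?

October 24, 2253

Count 3403 days after June 30, 2244:
Day-of-year of June 30, 2244: 182.
Day-of-year of October 24, 2253: 297.
2244 has 366 days, so 366 − 182 = 184 days remain in 2244.
Full years 2245–2252: 6 common + 2 leap = 6×365 + 2×366 = 2922 days.
Total: 184 + 2922 + 297 = 3403 days.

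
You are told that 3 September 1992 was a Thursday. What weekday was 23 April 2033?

Saturday

From September 3, 1992 to September 3, 2032: 40 years, of which 10 contain a Feb 29 — 30×365 + 10×366 = 14610 days.
(2000 is a leap year (divisible by 400).)
September 2032: 30 − 3 = 27 days remain.
Then October (31), November (30), December (31), January (31), February 2033 (28), March (31): 31 + 30 + 31 + 31 + 28 + 31 = 182 days.
April 1–23, 2033: 23 days.
Residual: 232 days.
Total: 14842 days.
14842 mod 7 = 2, so 2 days after Thursday is Saturday.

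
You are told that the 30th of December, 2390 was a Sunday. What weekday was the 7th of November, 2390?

Wednesday

Count forward from the earlier date (November 7, 2390) to the later (December 30, 2390):
November 2390: 30 − 7 = 23 days remain.
December 1–30, 2390: 30 days.
Total: 23 + 30 = 53 days.
53 mod 7 = 4, so 4 days before Sunday is Wednesday.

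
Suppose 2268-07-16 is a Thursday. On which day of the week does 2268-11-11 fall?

Wednesday

July 2268: 31 − 16 = 15 days remain.
Then August (31), September (30), October (31): 31 + 30 + 31 = 92 days.
November 1–11, 2268: 11 days.
Total: 15 + 92 + 11 = 118 days.
118 mod 7 = 6, so 6 days after Thursday is Wednesday.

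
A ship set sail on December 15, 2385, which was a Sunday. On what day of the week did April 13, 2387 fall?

Day-of-year of December 15, 2385: 349.
Day-of-year of April 13, 2387: 103.
2385 has 365 days, so 365 − 349 = 16 days remain in 2385.
Full years: 2386: 365. Sum = 365.
Total: 16 + 365 + 103 = 484 days.
484 mod 7 = 1, so 1 day after Sunday is Monday.

Monday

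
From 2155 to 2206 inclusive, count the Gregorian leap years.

12

Years divisible by 4: 2156, 2160, …, 2204 — 13 in all.
Of these, 2200 is divisible by 100 but not 400, so not leap.
Leap years: 13 − 1 = 12.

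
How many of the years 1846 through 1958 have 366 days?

27

Years divisible by 4: 1848, 1852, …, 1956 — 28 in all.
Of these, 1900 is divisible by 100 but not 400, so not leap.
Leap years: 28 − 1 = 27.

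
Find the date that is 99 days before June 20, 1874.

March 13, 1874

Count 99 days before June 20, 1874:
March 1874: 31 − 13 = 18 days remain.
Then April (30), May (31): 30 + 31 = 61 days.
June 1–20, 1874: 20 days.
Total: 18 + 61 + 20 = 99 days.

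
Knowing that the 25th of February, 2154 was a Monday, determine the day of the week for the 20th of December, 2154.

February 2154: 28 − 25 = 3 days remain (2154 is not a leap year, so February has 28 days).
Then 9 full months totalling 275 days.
December 1–20, 2154: 20 days.
Total: 3 + 275 + 20 = 298 days.
298 mod 7 = 4, so 4 days after Monday is Friday.

Friday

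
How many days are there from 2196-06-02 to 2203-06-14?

From June 2, 2196 to June 2, 2203: 7 years, of which 0 contain a Feb 29 — 7×365 + 0×366 = 2555 days.
(2200 is not a leap year (divisible by 100 but not 400).)
Within June 2203: 14 − 2 = 12 days.
Total: 2567 days.

2567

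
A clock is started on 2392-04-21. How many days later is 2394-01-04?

April 2392: 30 − 21 = 9 days remain.
Then 20 full months totalling 610 days.
January 1–4, 2394: 4 days.
Total: 9 + 610 + 4 = 623 days.

623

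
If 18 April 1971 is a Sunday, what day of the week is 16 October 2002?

Wednesday

From April 18, 1971 to April 18, 2002: 31 years, of which 8 contain a Feb 29 — 23×365 + 8×366 = 11323 days.
(2000 is a leap year (divisible by 400).)
April 2002: 30 − 18 = 12 days remain.
Then May (31), June (30), July (31), August (31), September (30): 31 + 30 + 31 + 31 + 30 = 153 days.
October 1–16, 2002: 16 days.
Residual: 181 days.
Total: 11504 days.
11504 mod 7 = 3, so 3 days after Sunday is Wednesday.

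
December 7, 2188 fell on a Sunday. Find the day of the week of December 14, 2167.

Monday

Count forward from the earlier date (December 14, 2167) to the later (December 7, 2188):
Day-of-year of December 14, 2167: 348.
Day-of-year of December 7, 2188: 342.
2167 has 365 days, so 365 − 348 = 17 days remain in 2167.
Full years 2168–2187: 15 common + 5 leap = 15×365 + 5×366 = 7305 days.
Total: 17 + 7305 + 342 = 7664 days.
7664 mod 7 = 6, so 6 days before Sunday is Monday.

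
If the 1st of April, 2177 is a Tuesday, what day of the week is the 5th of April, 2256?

From April 1, 2177 to April 1, 2256: 79 years, of which 19 contain a Feb 29 — 60×365 + 19×366 = 28854 days.
(2200 is not a leap year (divisible by 100 but not 400).)
Within April 2256: 5 − 1 = 4 days.
Total: 28858 days.
28858 mod 7 = 4, so 4 days after Tuesday is Saturday.

Saturday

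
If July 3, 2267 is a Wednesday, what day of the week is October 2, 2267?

Wednesday

July 2267: 31 − 3 = 28 days remain.
Then August (31), September (30): 31 + 30 = 61 days.
October 1–2, 2267: 2 days.
Total: 28 + 61 + 2 = 91 days.
91 is a multiple of 7, so October 2, 2267 falls on the same weekday: Wednesday.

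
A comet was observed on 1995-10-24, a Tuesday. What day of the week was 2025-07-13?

From October 24, 1995 to October 24, 2024: 29 years, of which 8 contain a Feb 29 — 21×365 + 8×366 = 10593 days.
(2000 is a leap year (divisible by 400).)
October 2024: 31 − 24 = 7 days remain.
Then November (30), December (31), January (31), February 2025 (28), March (31), April (30), May (31), June (30): 30 + 31 + 31 + 28 + 31 + 30 + 31 + 30 = 242 days.
July 1–13, 2025: 13 days.
Residual: 262 days.
Total: 10855 days.
10855 mod 7 = 5, so 5 days after Tuesday is Sunday.

Sunday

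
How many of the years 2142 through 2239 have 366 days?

Years divisible by 4: 2144, 2148, …, 2236 — 24 in all.
Of these, 2200 is divisible by 100 but not 400, so not leap.
Leap years: 24 − 1 = 23.

23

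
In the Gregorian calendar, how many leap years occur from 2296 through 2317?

Years divisible by 4 in [2296, 2317]: 2296, 2300, 2304, 2308, 2312, 2316.
Of these, 2300 is divisible by 100 but not 400, so not leap.
Leap years: 6 − 1 = 5.

5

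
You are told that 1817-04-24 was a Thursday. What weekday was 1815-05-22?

Monday

Count forward from the earlier date (May 22, 1815) to the later (April 24, 1817):
May 22, 1815 → May 22, 1816: 366 days (1816 is a leap year).
May 1816: 31 − 22 = 9 days remain.
Then 10 full months totalling 304 days.
April 1–24, 1817: 24 days.
Residual: 337 days.
Total: 703 days.
703 mod 7 = 3, so 3 days before Thursday is Monday.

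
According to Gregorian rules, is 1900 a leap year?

No

1900 is not a leap year (divisible by 100 but not 400).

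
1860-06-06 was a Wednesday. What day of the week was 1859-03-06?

Count forward from the earlier date (March 6, 1859) to the later (June 6, 1860):
Day-of-year of March 6, 1859: 65.
Day-of-year of June 6, 1860: 158.
1859 has 365 days, so 365 − 65 = 300 days remain in 1859.
Total: 300 + 158 = 458 days.
458 mod 7 = 3, so 3 days before Wednesday is Sunday.

Sunday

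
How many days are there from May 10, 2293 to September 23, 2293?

May 2293: 31 − 10 = 21 days remain.
Then June (30), July (31), August (31): 30 + 31 + 31 = 92 days.
September 1–23, 2293: 23 days.
Total: 21 + 92 + 23 = 136 days.

136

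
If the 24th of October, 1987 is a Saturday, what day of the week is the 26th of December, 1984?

Count forward from the earlier date (December 26, 1984) to the later (October 24, 1987):
Day-of-year of December 26, 1984: 361.
Day-of-year of October 24, 1987: 297.
1984 has 366 days, so 366 − 361 = 5 days remain in 1984.
Full years: 1985: 365; 1986: 365. Sum = 730.
Total: 5 + 730 + 297 = 1032 days.
1032 mod 7 = 3, so 3 days before Saturday is Wednesday.

Wednesday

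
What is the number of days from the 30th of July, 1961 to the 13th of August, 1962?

July 1961: 31 − 30 = 1 day remains.
Then 12 full months totalling 365 days.
August 1–13, 1962: 13 days.
Total: 1 + 365 + 13 = 379 days.

379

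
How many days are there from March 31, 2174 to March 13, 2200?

From March 31, 2174 to March 31, 2199: 25 years, of which 6 contain a Feb 29 — 19×365 + 6×366 = 9131 days.
March 2199: 31 − 31 = 0 days remain.
Then 11 full months totalling 334 days.
March 1–13, 2200: 13 days.
Residual: 347 days.
Total: 9478 days.

9478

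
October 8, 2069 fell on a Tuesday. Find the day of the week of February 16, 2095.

Day-of-year of October 8, 2069: 281.
Day-of-year of February 16, 2095: 47.
2069 has 365 days, so 365 − 281 = 84 days remain in 2069.
Full years 2070–2094: 19 common + 6 leap = 19×365 + 6×366 = 9131 days.
Total: 84 + 9131 + 47 = 9262 days.
9262 mod 7 = 1, so 1 day after Tuesday is Wednesday.

Wednesday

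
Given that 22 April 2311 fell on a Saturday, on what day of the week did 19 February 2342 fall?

Day-of-year of April 22, 2311: 112.
Day-of-year of February 19, 2342: 50.
2311 has 365 days, so 365 − 112 = 253 days remain in 2311.
Full years 2312–2341: 22 common + 8 leap = 22×365 + 8×366 = 10958 days.
Total: 253 + 10958 + 50 = 11261 days.
11261 mod 7 = 5, so 5 days after Saturday is Thursday.

Thursday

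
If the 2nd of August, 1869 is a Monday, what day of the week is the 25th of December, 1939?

Monday

Day-of-year of August 2, 1869: 214.
Day-of-year of December 25, 1939: 359.
1869 has 365 days, so 365 − 214 = 151 days remain in 1869.
Full years 1870–1938: 53 common + 16 leap = 53×365 + 16×366 = 25201 days.
Total: 151 + 25201 + 359 = 25711 days.
25711 is a multiple of 7, so the 25th of December, 1939 falls on the same weekday: Monday.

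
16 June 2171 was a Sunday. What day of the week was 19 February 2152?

Count forward from the earlier date (February 19, 2152) to the later (June 16, 2171):
From February 19, 2152 to February 19, 2171: 19 years, of which 5 contain a Feb 29 — 14×365 + 5×366 = 6940 days.
February 2171: 28 − 19 = 9 days remain (2171 is not a leap year, so February has 28 days).
Then March (31), April (30), May (31): 31 + 30 + 31 = 92 days.
June 1–16, 2171: 16 days.
Residual: 117 days.
Total: 7057 days.
7057 mod 7 = 1, so 1 day before Sunday is Saturday.

Saturday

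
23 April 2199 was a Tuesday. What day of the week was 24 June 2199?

Monday

April 2199: 30 − 23 = 7 days remain.
Then May (31): 31 days.
June 1–24, 2199: 24 days.
Total: 7 + 31 + 24 = 62 days.
62 mod 7 = 6, so 6 days after Tuesday is Monday.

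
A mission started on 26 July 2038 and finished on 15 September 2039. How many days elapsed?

July 26, 2038 → July 26, 2039: 365 days.
July 2039: 31 − 26 = 5 days remain.
Then August (31): 31 days.
September 1–15, 2039: 15 days.
Residual: 51 days.
Total: 416 days.

416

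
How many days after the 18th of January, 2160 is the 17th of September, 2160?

January 2160: 31 − 18 = 13 days remain.
Then February 2160 (29), March (31), April (30), May (31), June (30), July (31), August (31): 29 + 31 + 30 + 31 + 30 + 31 + 31 = 213 days.
September 1–17, 2160: 17 days.
Total: 13 + 213 + 17 = 243 days.

243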